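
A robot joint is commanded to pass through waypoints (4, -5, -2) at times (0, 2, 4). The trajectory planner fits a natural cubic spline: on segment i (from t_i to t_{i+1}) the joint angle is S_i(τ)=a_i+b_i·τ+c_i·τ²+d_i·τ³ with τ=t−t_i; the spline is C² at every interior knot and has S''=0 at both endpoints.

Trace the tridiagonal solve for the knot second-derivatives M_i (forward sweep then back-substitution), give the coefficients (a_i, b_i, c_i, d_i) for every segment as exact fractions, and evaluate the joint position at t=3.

  seg 0: a=4 b=-6 c=0 d=3/8
  seg 1: a=-5 b=-3/2 c=9/4 d=-3/8
S(3) = -37/8

Δ: Δ0=-9/2, Δ1=3/2
row 1: diag=8, rhs=36; c'=1/4, d'=9/2
back: M1=9/2
M: M0=0, M1=9/2, M2=0
seg 0: a=4, c=M0/2=0, d=(M1−M0)/(6·2)=3/8, b=Δ0−h0·(2M0+M1)/6=-6
seg 1: a=-5, c=M1/2=9/4, d=(M2−M1)/(6·2)=-3/8, b=Δ1−h1·(2M1+M2)/6=-3/2
t_q=3 → seg 1, τ=1; S=-5+-3/2·τ+9/4·τ²+-3/8·τ³=-37/8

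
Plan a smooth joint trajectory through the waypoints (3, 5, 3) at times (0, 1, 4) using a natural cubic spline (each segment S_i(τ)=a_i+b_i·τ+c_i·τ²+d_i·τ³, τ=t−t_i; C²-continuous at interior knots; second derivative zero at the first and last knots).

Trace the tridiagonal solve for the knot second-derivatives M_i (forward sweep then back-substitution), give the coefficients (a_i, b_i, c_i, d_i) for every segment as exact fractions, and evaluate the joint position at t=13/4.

  seg 0: a=3 b=7/3 c=0 d=-1/3
  seg 1: a=5 b=4/3 c=-1 d=1/9
S(13/4) = 269/64

Δ: Δ0=2, Δ1=-2/3
row 1: diag=8, rhs=-16; c'=3/8, d'=-2
back: M1=-2
M: M0=0, M1=-2, M2=0
seg 0: a=3, c=M0/2=0, d=(M1−M0)/(6·1)=-1/3, b=Δ0−h0·(2M0+M1)/6=7/3
seg 1: a=5, c=M1/2=-1, d=(M2−M1)/(6·3)=1/9, b=Δ1−h1·(2M1+M2)/6=4/3
t_q=13/4 → seg 1, τ=9/4; S=5+4/3·τ+-1·τ²+1/9·τ³=269/64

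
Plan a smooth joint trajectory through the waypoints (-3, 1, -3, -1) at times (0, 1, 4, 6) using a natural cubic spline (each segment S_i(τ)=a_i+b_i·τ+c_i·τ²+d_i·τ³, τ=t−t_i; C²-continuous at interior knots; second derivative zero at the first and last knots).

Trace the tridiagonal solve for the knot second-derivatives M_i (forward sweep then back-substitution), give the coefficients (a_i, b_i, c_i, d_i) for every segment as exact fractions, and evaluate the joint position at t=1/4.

  seg 0: a=-3 b=1033/213 c=0 d=-181/213
  seg 1: a=1 b=490/213 c=-181/71 d=95/213
  seg 2: a=-3 b=-203/213 c=104/71 d=-52/213
S(1/4) = -8183/4544

Δ: Δ0=4, Δ1=-4/3, Δ2=1
row 1: diag=8, rhs=-32; c'=3/8, d'=-4
row 2: denom=10−3·3/8=71/8; d'=(14−3·-4)/(71/8)=208/71
back: M2=208/71
back: M1=-4−3/8·208/71=-362/71
M: M0=0, M1=-362/71, M2=208/71, M3=0
seg 0: a=-3, c=M0/2=0, d=(M1−M0)/(6·1)=-181/213, b=Δ0−h0·(2M0+M1)/6=1033/213
seg 1: a=1, c=M1/2=-181/71, d=(M2−M1)/(6·3)=95/213, b=Δ1−h1·(2M1+M2)/6=490/213
seg 2: a=-3, c=M2/2=104/71, d=(M3−M2)/(6·2)=-52/213, b=Δ2−h2·(2M2+M3)/6=-203/213
t_q=1/4 → seg 0, τ=1/4; S=-3+1033/213·τ+0·τ²+-181/213·τ³=-8183/4544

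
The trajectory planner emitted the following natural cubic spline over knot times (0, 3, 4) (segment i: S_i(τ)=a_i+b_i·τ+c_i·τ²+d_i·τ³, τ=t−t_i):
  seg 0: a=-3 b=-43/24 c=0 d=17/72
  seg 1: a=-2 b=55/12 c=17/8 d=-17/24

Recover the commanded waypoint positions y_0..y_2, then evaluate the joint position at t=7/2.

y_0 = S_0(0) = a_0 = -3
y_1 = S_1(0) = a_1 = -2
y_2 = S_1(1) = 4
t_q=7/2 is in segment 1 (τ=1/2); S_1(τ)=47/64

y_0=-3 y_1=-2 y_2=4
S(7/2) = 47/64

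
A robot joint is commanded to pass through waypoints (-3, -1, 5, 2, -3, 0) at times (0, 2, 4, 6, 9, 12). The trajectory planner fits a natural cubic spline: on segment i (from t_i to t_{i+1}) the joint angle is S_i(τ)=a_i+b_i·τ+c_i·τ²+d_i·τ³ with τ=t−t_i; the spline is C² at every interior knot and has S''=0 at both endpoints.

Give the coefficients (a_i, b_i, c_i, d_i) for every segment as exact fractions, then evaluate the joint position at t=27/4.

  seg 0: a=-3 b=499/3138 c=0 d=2639/12552
  seg 1: a=-1 b=4208/1569 c=2639/2092 d=-6919/12552
  seg 2: a=5 b=3493/3138 c=-1070/523 d=580/1569
  seg 3: a=2 b=-8267/3138 c=90/523 d=1417/28242
  seg 4: a=-3 b=-388/1569 c=1957/3138 d=-1957/28242
S(27/4) = 9513/66944

Δ: Δ0=1, Δ1=3, Δ2=-3/2, Δ3=-5/3, Δ4=1
row 1: diag=8, rhs=12; c'=1/4, d'=3/2
row 2: denom=8−2·1/4=15/2; d'=(-27−2·3/2)/(15/2)=-4
row 3: denom=10−2·4/15=142/15; d'=(-1−2·-4)/(142/15)=105/142
row 4: denom=12−3·45/142=1569/142; d'=(16−3·105/142)/(1569/142)=1957/1569
back: M4=1957/1569
back: M3=105/142−45/142·1957/1569=180/523
back: M2=-4−4/15·180/523=-2140/523
back: M1=3/2−1/4·-2140/523=2639/1046
M: M0=0, M1=2639/1046, M2=-2140/523, M3=180/523, M4=1957/1569, M5=0
seg 0: a=-3, c=M0/2=0, d=(M1−M0)/(6·2)=2639/12552, b=Δ0−h0·(2M0+M1)/6=499/3138
seg 1: a=-1, c=M1/2=2639/2092, d=(M2−M1)/(6·2)=-6919/12552, b=Δ1−h1·(2M1+M2)/6=4208/1569
seg 2: a=5, c=M2/2=-1070/523, d=(M3−M2)/(6·2)=580/1569, b=Δ2−h2·(2M2+M3)/6=3493/3138
seg 3: a=2, c=M3/2=90/523, d=(M4−M3)/(6·3)=1417/28242, b=Δ3−h3·(2M3+M4)/6=-8267/3138
seg 4: a=-3, c=M4/2=1957/3138, d=(M5−M4)/(6·3)=-1957/28242, b=Δ4−h4·(2M4+M5)/6=-388/1569
t_q=27/4 → seg 3, τ=3/4; S=2+-8267/3138·τ+90/523·τ²+1417/28242·τ³=9513/66944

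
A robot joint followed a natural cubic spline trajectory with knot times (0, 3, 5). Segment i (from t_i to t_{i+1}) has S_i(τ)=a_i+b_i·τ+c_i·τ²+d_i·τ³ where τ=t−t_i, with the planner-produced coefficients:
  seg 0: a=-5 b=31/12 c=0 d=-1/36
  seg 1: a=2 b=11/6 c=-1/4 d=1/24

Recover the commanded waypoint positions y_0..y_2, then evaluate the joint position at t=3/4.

y_0=-5 y_1=2 y_2=5
S(3/4) = -787/256

y_0 = S_0(0) = a_0 = -5
y_1 = S_1(0) = a_1 = 2
y_2 = S_1(2) = 5
t_q=3/4 is in segment 0 (τ=3/4); S_0(τ)=-787/256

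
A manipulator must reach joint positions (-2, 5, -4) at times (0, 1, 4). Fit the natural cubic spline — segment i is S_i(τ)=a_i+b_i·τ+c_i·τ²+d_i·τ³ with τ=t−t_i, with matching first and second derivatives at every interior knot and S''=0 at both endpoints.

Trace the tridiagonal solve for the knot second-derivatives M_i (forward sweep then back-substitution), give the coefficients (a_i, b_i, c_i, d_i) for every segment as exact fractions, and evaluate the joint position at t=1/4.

Δ: Δ0=7, Δ1=-3
row 1: diag=8, rhs=-60; c'=3/8, d'=-15/2
back: M1=-15/2
M: M0=0, M1=-15/2, M2=0
seg 0: a=-2, c=M0/2=0, d=(M1−M0)/(6·1)=-5/4, b=Δ0−h0·(2M0+M1)/6=33/4
seg 1: a=5, c=M1/2=-15/4, d=(M2−M1)/(6·3)=5/12, b=Δ1−h1·(2M1+M2)/6=9/2
t_q=1/4 → seg 0, τ=1/4; S=-2+33/4·τ+0·τ²+-5/4·τ³=11/256

  seg 0: a=-2 b=33/4 c=0 d=-5/4
  seg 1: a=5 b=9/2 c=-15/4 d=5/12
S(1/4) = 11/256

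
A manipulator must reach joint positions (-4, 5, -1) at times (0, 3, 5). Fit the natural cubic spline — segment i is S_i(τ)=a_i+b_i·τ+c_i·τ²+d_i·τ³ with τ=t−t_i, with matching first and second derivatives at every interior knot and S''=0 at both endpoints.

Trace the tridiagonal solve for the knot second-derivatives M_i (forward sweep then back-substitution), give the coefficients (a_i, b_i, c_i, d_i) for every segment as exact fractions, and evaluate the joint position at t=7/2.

Δ: Δ0=3, Δ1=-3
row 1: diag=10, rhs=-36; c'=1/5, d'=-18/5
back: M1=-18/5
M: M0=0, M1=-18/5, M2=0
seg 0: a=-4, c=M0/2=0, d=(M1−M0)/(6·3)=-1/5, b=Δ0−h0·(2M0+M1)/6=24/5
seg 1: a=5, c=M1/2=-9/5, d=(M2−M1)/(6·2)=3/10, b=Δ1−h1·(2M1+M2)/6=-3/5
t_q=7/2 → seg 1, τ=1/2; S=5+-3/5·τ+-9/5·τ²+3/10·τ³=343/80

  seg 0: a=-4 b=24/5 c=0 d=-1/5
  seg 1: a=5 b=-3/5 c=-9/5 d=3/10
S(7/2) = 343/80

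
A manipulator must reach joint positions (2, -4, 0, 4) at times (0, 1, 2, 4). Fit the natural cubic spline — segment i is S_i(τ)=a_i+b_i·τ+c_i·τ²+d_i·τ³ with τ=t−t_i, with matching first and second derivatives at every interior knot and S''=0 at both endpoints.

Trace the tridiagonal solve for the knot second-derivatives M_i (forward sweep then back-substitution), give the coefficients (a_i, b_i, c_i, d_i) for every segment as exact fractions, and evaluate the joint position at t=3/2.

  seg 0: a=2 b=-200/23 c=0 d=62/23
  seg 1: a=-4 b=-14/23 c=186/23 d=-80/23
  seg 2: a=0 b=118/23 c=-54/23 d=9/23
S(3/2) = -125/46

Δ: Δ0=-6, Δ1=4, Δ2=2
row 1: diag=4, rhs=60; c'=1/4, d'=15
row 2: denom=6−1·1/4=23/4; d'=(-12−1·15)/(23/4)=-108/23
back: M2=-108/23
back: M1=15−1/4·-108/23=372/23
M: M0=0, M1=372/23, M2=-108/23, M3=0
seg 0: a=2, c=M0/2=0, d=(M1−M0)/(6·1)=62/23, b=Δ0−h0·(2M0+M1)/6=-200/23
seg 1: a=-4, c=M1/2=186/23, d=(M2−M1)/(6·1)=-80/23, b=Δ1−h1·(2M1+M2)/6=-14/23
seg 2: a=0, c=M2/2=-54/23, d=(M3−M2)/(6·2)=9/23, b=Δ2−h2·(2M2+M3)/6=118/23
t_q=3/2 → seg 1, τ=1/2; S=-4+-14/23·τ+186/23·τ²+-80/23·τ³=-125/46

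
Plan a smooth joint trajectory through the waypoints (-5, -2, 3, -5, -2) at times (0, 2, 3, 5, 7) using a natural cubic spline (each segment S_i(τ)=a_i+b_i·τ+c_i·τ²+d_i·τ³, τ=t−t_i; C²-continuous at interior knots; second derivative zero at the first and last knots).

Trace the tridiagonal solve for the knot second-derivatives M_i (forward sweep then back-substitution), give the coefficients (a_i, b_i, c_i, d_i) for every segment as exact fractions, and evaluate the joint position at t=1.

  seg 0: a=-5 b=-45/128 c=0 d=237/512
  seg 1: a=-2 b=333/64 c=711/256 d=-763/256
  seg 2: a=3 b=465/256 c=-789/128 d=1667/1024
  seg 3: a=-5 b=-423/128 c=1845/512 d=-615/1024
S(1) = -2503/512

Δ: Δ0=3/2, Δ1=5, Δ2=-4, Δ3=3/2
row 1: diag=6, rhs=21; c'=1/6, d'=7/2
row 2: denom=6−1·1/6=35/6; d'=(-54−1·7/2)/(35/6)=-69/7
row 3: denom=8−2·12/35=256/35; d'=(33−2·-69/7)/(256/35)=1845/256
back: M3=1845/256
back: M2=-69/7−12/35·1845/256=-789/64
back: M1=7/2−1/6·-789/64=711/128
M: M0=0, M1=711/128, M2=-789/64, M3=1845/256, M4=0
seg 0: a=-5, c=M0/2=0, d=(M1−M0)/(6·2)=237/512, b=Δ0−h0·(2M0+M1)/6=-45/128
seg 1: a=-2, c=M1/2=711/256, d=(M2−M1)/(6·1)=-763/256, b=Δ1−h1·(2M1+M2)/6=333/64
seg 2: a=3, c=M2/2=-789/128, d=(M3−M2)/(6·2)=1667/1024, b=Δ2−h2·(2M2+M3)/6=465/256
seg 3: a=-5, c=M3/2=1845/512, d=(M4−M3)/(6·2)=-615/1024, b=Δ3−h3·(2M3+M4)/6=-423/128
t_q=1 → seg 0, τ=1; S=-5+-45/128·τ+0·τ²+237/512·τ³=-2503/512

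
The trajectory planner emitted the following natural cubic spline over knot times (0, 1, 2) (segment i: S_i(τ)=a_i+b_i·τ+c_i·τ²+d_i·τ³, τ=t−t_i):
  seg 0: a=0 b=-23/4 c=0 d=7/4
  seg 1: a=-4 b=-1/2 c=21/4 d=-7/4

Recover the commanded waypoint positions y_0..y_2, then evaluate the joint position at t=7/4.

y_0 = S_0(0) = a_0 = 0
y_1 = S_1(0) = a_1 = -4
y_2 = S_1(1) = -1
t_q=7/4 is in segment 1 (τ=3/4); S_1(τ)=-553/256

y_0=0 y_1=-4 y_2=-1
S(7/4) = -553/256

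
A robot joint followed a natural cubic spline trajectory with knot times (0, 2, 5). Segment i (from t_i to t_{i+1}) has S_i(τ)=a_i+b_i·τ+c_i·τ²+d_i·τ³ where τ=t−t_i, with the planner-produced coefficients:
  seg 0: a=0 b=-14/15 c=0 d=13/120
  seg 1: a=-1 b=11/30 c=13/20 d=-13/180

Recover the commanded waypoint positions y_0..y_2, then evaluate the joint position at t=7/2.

y_0 = S_0(0) = a_0 = 0
y_1 = S_1(0) = a_1 = -1
y_2 = S_1(3) = 4
t_q=7/2 is in segment 1 (τ=3/2); S_1(τ)=123/160

y_0=0 y_1=-1 y_2=4
S(7/2) = 123/160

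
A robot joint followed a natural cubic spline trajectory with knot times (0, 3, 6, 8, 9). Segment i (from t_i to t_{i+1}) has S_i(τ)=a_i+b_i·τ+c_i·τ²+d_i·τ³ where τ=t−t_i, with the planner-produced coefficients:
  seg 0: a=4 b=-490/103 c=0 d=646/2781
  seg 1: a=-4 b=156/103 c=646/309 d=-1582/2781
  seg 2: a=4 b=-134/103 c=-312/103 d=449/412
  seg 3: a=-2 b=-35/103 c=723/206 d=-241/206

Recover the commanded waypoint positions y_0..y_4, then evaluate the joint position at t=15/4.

y_0=4 y_1=-4 y_2=4 y_3=-2 y_4=0
S(15/4) = -6355/3296

y_0 = S_0(0) = a_0 = 4
y_1 = S_1(0) = a_1 = -4
y_2 = S_2(0) = a_2 = 4
y_3 = S_3(0) = a_3 = -2
y_4 = S_3(1) = 0
t_q=15/4 is in segment 1 (τ=3/4); S_1(τ)=-6355/3296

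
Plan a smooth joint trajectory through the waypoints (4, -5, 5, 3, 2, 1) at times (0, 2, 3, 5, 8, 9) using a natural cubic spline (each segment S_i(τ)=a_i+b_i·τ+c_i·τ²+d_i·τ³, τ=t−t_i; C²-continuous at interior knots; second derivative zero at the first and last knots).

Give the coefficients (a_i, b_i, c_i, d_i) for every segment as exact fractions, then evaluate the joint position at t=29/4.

Δ: Δ0=-9/2, Δ1=10, Δ2=-1, Δ3=-1/3, Δ4=-1
row 1: diag=6, rhs=87; c'=1/6, d'=29/2
row 2: denom=6−1·1/6=35/6; d'=(-66−1·29/2)/(35/6)=-69/5
row 3: denom=10−2·12/35=326/35; d'=(4−2·-69/5)/(326/35)=553/163
row 4: denom=8−3·105/326=2293/326; d'=(-4−3·553/163)/(2293/326)=-4622/2293
back: M4=-4622/2293
back: M3=553/163−105/326·-4622/2293=9268/2293
back: M2=-69/5−12/35·9268/2293=-34821/2293
back: M1=29/2−1/6·-34821/2293=39052/2293
M: M0=0, M1=39052/2293, M2=-34821/2293, M3=9268/2293, M4=-4622/2293, M5=0
seg 0: a=4, c=M0/2=0, d=(M1−M0)/(6·2)=9763/6879, b=Δ0−h0·(2M0+M1)/6=-140015/13758
seg 1: a=-5, c=M1/2=19526/2293, d=(M2−M1)/(6·1)=-73873/13758, b=Δ1−h1·(2M1+M2)/6=94297/13758
seg 2: a=5, c=M2/2=-34821/4586, d=(M3−M2)/(6·2)=44089/27516, b=Δ2−h2·(2M2+M3)/6=53495/6879
seg 3: a=3, c=M3/2=4634/2293, d=(M4−M3)/(6·3)=-2315/6879, b=Δ3−h3·(2M3+M4)/6=-23164/6879
seg 4: a=2, c=M4/2=-2311/2293, d=(M5−M4)/(6·1)=2311/6879, b=Δ4−h4·(2M4+M5)/6=-2257/6879
t_q=29/4 → seg 3, τ=9/4; S=3+-23164/6879·τ+4634/2293·τ²+-2315/6879·τ³=267255/146752

  seg 0: a=4 b=-140015/13758 c=0 d=9763/6879
  seg 1: a=-5 b=94297/13758 c=19526/2293 d=-73873/13758
  seg 2: a=5 b=53495/6879 c=-34821/4586 d=44089/27516
  seg 3: a=3 b=-23164/6879 c=4634/2293 d=-2315/6879
  seg 4: a=2 b=-2257/6879 c=-2311/2293 d=2311/6879
S(29/4) = 267255/146752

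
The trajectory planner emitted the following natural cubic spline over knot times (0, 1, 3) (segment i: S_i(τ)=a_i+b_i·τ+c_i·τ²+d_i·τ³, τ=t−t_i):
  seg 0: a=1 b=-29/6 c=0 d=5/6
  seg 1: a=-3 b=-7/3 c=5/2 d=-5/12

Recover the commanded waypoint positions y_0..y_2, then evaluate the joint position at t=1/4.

y_0=1 y_1=-3 y_2=-1
S(1/4) = -25/128

y_0 = S_0(0) = a_0 = 1
y_1 = S_1(0) = a_1 = -3
y_2 = S_1(2) = -1
t_q=1/4 is in segment 0 (τ=1/4); S_0(τ)=-25/128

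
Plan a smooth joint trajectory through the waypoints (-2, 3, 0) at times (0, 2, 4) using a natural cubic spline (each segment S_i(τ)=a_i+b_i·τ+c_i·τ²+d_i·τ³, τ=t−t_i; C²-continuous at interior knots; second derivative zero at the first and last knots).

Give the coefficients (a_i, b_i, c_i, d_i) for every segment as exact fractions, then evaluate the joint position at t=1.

Δ: Δ0=5/2, Δ1=-3/2
row 1: diag=8, rhs=-24; c'=1/4, d'=-3
back: M1=-3
M: M0=0, M1=-3, M2=0
seg 0: a=-2, c=M0/2=0, d=(M1−M0)/(6·2)=-1/4, b=Δ0−h0·(2M0+M1)/6=7/2
seg 1: a=3, c=M1/2=-3/2, d=(M2−M1)/(6·2)=1/4, b=Δ1−h1·(2M1+M2)/6=1/2
t_q=1 → seg 0, τ=1; S=-2+7/2·τ+0·τ²+-1/4·τ³=5/4

  seg 0: a=-2 b=7/2 c=0 d=-1/4
  seg 1: a=3 b=1/2 c=-3/2 d=1/4
S(1) = 5/4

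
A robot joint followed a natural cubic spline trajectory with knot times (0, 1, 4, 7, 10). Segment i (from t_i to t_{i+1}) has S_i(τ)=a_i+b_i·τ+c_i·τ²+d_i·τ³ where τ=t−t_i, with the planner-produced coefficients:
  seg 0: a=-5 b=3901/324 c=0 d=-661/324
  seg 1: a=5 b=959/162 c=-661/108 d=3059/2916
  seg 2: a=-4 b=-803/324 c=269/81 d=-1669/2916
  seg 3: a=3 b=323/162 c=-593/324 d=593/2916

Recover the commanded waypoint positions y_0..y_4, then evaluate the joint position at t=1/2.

y_0 = S_0(0) = a_0 = -5
y_1 = S_1(0) = a_1 = 5
y_2 = S_2(0) = a_2 = -4
y_3 = S_3(0) = a_3 = 3
y_4 = S_3(3) = -2
t_q=1/2 is in segment 0 (τ=1/2); S_0(τ)=661/864

y_0=-5 y_1=5 y_2=-4 y_3=3 y_4=-2
S(1/2) = 661/864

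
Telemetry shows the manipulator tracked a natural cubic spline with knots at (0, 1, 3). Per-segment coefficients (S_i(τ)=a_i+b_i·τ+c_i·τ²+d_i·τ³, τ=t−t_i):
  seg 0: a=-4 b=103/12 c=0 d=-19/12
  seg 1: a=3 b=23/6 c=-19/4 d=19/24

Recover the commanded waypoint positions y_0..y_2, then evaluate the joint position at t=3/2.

y_0=-4 y_1=3 y_2=-2
S(3/2) = 245/64

y_0 = S_0(0) = a_0 = -4
y_1 = S_1(0) = a_1 = 3
y_2 = S_1(2) = -2
t_q=3/2 is in segment 1 (τ=1/2); S_1(τ)=245/64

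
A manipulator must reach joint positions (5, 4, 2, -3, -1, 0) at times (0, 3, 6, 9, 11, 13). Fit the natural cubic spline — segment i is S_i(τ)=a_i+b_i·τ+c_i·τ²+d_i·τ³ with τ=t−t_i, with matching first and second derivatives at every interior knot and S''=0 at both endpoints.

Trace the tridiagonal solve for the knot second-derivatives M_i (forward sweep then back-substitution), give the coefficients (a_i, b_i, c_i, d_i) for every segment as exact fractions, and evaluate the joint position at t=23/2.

Δ: Δ0=-1/3, Δ1=-2/3, Δ2=-5/3, Δ3=1, Δ4=1/2
row 1: diag=12, rhs=-2; c'=1/4, d'=-1/6
row 2: denom=12−3·1/4=45/4; d'=(-6−3·-1/6)/(45/4)=-22/45
row 3: denom=10−3·4/15=46/5; d'=(16−3·-22/45)/(46/5)=131/69
row 4: denom=8−2·5/23=174/23; d'=(-3−2·131/69)/(174/23)=-469/522
back: M4=-469/522
back: M3=131/69−5/23·-469/522=1093/522
back: M2=-22/45−4/15·1093/522=-820/783
back: M1=-1/6−1/4·-820/783=149/1566
M: M0=0, M1=149/1566, M2=-820/783, M3=1093/522, M4=-469/522, M5=0
seg 0: a=5, c=M0/2=0, d=(M1−M0)/(6·3)=149/28188, b=Δ0−h0·(2M0+M1)/6=-1193/3132
seg 1: a=4, c=M1/2=149/3132, d=(M2−M1)/(6·3)=-1789/28188, b=Δ1−h1·(2M1+M2)/6=-373/1566
seg 2: a=2, c=M2/2=-410/783, d=(M3−M2)/(6·3)=4919/28188, b=Δ2−h2·(2M2+M3)/6=-5219/3132
seg 3: a=-3, c=M3/2=1093/1044, d=(M4−M3)/(6·2)=-781/3132, b=Δ3−h3·(2M3+M4)/6=-151/1566
seg 4: a=-1, c=M4/2=-469/1044, d=(M5−M4)/(6·2)=469/6264, b=Δ4−h4·(2M4+M5)/6=1721/1566
t_q=23/2 → seg 4, τ=1/2; S=-1+1721/1566·τ+-469/1044·τ²+469/6264·τ³=-9245/16704

  seg 0: a=5 b=-1193/3132 c=0 d=149/28188
  seg 1: a=4 b=-373/1566 c=149/3132 d=-1789/28188
  seg 2: a=2 b=-5219/3132 c=-410/783 d=4919/28188
  seg 3: a=-3 b=-151/1566 c=1093/1044 d=-781/3132
  seg 4: a=-1 b=1721/1566 c=-469/1044 d=469/6264
S(23/2) = -9245/16704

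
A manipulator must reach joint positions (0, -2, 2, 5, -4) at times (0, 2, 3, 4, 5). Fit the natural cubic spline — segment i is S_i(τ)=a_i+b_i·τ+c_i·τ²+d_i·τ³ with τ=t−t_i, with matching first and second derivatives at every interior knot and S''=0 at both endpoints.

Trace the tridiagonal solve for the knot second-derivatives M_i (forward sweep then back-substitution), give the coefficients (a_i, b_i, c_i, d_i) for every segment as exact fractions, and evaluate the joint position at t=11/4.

  seg 0: a=0 b=-110/43 c=0 d=67/172
  seg 1: a=-2 b=91/43 c=201/86 d=-39/86
  seg 2: a=2 b=467/86 c=42/43 d=-293/86
  seg 3: a=5 b=-122/43 c=-795/86 d=265/86
S(11/4) = 3911/5504

Δ: Δ0=-1, Δ1=4, Δ2=3, Δ3=-9
row 1: diag=6, rhs=30; c'=1/6, d'=5
row 2: denom=4−1·1/6=23/6; d'=(-6−1·5)/(23/6)=-66/23
row 3: denom=4−1·6/23=86/23; d'=(-72−1·-66/23)/(86/23)=-795/43
back: M3=-795/43
back: M2=-66/23−6/23·-795/43=84/43
back: M1=5−1/6·84/43=201/43
M: M0=0, M1=201/43, M2=84/43, M3=-795/43, M4=0
seg 0: a=0, c=M0/2=0, d=(M1−M0)/(6·2)=67/172, b=Δ0−h0·(2M0+M1)/6=-110/43
seg 1: a=-2, c=M1/2=201/86, d=(M2−M1)/(6·1)=-39/86, b=Δ1−h1·(2M1+M2)/6=91/43
seg 2: a=2, c=M2/2=42/43, d=(M3−M2)/(6·1)=-293/86, b=Δ2−h2·(2M2+M3)/6=467/86
seg 3: a=5, c=M3/2=-795/86, d=(M4−M3)/(6·1)=265/86, b=Δ3−h3·(2M3+M4)/6=-122/43
t_q=11/4 → seg 1, τ=3/4; S=-2+91/43·τ+201/86·τ²+-39/86·τ³=3911/5504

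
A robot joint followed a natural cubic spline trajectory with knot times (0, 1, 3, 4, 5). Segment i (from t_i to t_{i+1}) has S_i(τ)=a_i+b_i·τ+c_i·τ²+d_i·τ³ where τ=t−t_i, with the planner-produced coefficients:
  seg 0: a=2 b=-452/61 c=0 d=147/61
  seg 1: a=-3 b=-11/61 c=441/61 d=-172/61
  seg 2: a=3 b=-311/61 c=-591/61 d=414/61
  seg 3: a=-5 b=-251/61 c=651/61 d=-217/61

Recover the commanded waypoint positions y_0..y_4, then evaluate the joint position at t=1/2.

y_0=2 y_1=-3 y_2=3 y_3=-5 y_4=-2
S(1/2) = -685/488

y_0 = S_0(0) = a_0 = 2
y_1 = S_1(0) = a_1 = -3
y_2 = S_2(0) = a_2 = 3
y_3 = S_3(0) = a_3 = -5
y_4 = S_3(1) = -2
t_q=1/2 is in segment 0 (τ=1/2); S_0(τ)=-685/488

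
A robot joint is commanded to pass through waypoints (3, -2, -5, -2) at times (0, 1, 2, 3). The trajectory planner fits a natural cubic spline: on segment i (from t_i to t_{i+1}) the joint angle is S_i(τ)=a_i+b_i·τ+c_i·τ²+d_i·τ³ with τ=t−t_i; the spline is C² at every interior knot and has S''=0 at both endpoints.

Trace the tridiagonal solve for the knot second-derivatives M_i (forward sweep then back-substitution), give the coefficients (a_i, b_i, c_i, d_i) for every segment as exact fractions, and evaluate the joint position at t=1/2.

Δ: Δ0=-5, Δ1=-3, Δ2=3
row 1: diag=4, rhs=12; c'=1/4, d'=3
row 2: denom=4−1·1/4=15/4; d'=(36−1·3)/(15/4)=44/5
back: M2=44/5
back: M1=3−1/4·44/5=4/5
M: M0=0, M1=4/5, M2=44/5, M3=0
seg 0: a=3, c=M0/2=0, d=(M1−M0)/(6·1)=2/15, b=Δ0−h0·(2M0+M1)/6=-77/15
seg 1: a=-2, c=M1/2=2/5, d=(M2−M1)/(6·1)=4/3, b=Δ1−h1·(2M1+M2)/6=-71/15
seg 2: a=-5, c=M2/2=22/5, d=(M3−M2)/(6·1)=-22/15, b=Δ2−h2·(2M2+M3)/6=1/15
t_q=1/2 → seg 0, τ=1/2; S=3+-77/15·τ+0·τ²+2/15·τ³=9/20

  seg 0: a=3 b=-77/15 c=0 d=2/15
  seg 1: a=-2 b=-71/15 c=2/5 d=4/3
  seg 2: a=-5 b=1/15 c=22/5 d=-22/15
S(1/2) = 9/20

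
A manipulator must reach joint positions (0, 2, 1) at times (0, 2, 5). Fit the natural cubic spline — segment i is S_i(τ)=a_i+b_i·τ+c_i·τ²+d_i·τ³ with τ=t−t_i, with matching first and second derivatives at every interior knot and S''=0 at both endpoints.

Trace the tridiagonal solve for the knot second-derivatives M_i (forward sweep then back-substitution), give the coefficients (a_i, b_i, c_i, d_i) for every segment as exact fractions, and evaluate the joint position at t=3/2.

Δ: Δ0=1, Δ1=-1/3
row 1: diag=10, rhs=-8; c'=3/10, d'=-4/5
back: M1=-4/5
M: M0=0, M1=-4/5, M2=0
seg 0: a=0, c=M0/2=0, d=(M1−M0)/(6·2)=-1/15, b=Δ0−h0·(2M0+M1)/6=19/15
seg 1: a=2, c=M1/2=-2/5, d=(M2−M1)/(6·3)=2/45, b=Δ1−h1·(2M1+M2)/6=7/15
t_q=3/2 → seg 0, τ=3/2; S=0+19/15·τ+0·τ²+-1/15·τ³=67/40

  seg 0: a=0 b=19/15 c=0 d=-1/15
  seg 1: a=2 b=7/15 c=-2/5 d=2/45
S(3/2) = 67/40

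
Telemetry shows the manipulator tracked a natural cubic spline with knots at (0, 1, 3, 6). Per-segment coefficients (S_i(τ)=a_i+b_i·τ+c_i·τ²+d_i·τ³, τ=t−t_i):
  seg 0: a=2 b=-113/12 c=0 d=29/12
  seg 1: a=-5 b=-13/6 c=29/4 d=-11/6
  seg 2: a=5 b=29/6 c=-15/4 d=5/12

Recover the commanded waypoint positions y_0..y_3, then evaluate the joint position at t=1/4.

y_0 = S_0(0) = a_0 = 2
y_1 = S_1(0) = a_1 = -5
y_2 = S_2(0) = a_2 = 5
y_3 = S_2(3) = -3
t_q=1/4 is in segment 0 (τ=1/4); S_0(τ)=-81/256

y_0=2 y_1=-5 y_2=5 y_3=-3
S(1/4) = -81/256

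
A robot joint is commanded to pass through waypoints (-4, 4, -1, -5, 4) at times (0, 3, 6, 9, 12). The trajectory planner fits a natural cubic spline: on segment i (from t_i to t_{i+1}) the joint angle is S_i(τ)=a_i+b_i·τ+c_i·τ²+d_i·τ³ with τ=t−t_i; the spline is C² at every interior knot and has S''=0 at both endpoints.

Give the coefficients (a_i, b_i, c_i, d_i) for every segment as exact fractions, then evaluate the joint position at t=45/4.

Δ: Δ0=8/3, Δ1=-5/3, Δ2=-4/3, Δ3=3
row 1: diag=12, rhs=-26; c'=1/4, d'=-13/6
row 2: denom=12−3·1/4=45/4; d'=(2−3·-13/6)/(45/4)=34/45
row 3: denom=12−3·4/15=56/5; d'=(26−3·34/45)/(56/5)=89/42
back: M3=89/42
back: M2=34/45−4/15·89/42=4/21
back: M1=-13/6−1/4·4/21=-31/14
M: M0=0, M1=-31/14, M2=4/21, M3=89/42, M4=0
seg 0: a=-4, c=M0/2=0, d=(M1−M0)/(6·3)=-31/252, b=Δ0−h0·(2M0+M1)/6=317/84
seg 1: a=4, c=M1/2=-31/28, d=(M2−M1)/(6·3)=101/756, b=Δ1−h1·(2M1+M2)/6=19/42
seg 2: a=-1, c=M2/2=2/21, d=(M3−M2)/(6·3)=3/28, b=Δ2−h2·(2M2+M3)/6=-31/12
seg 3: a=-5, c=M3/2=89/84, d=(M4−M3)/(6·3)=-89/756, b=Δ3−h3·(2M3+M4)/6=37/42
t_q=45/4 → seg 3, τ=9/4; S=-5+37/42·τ+89/84·τ²+-89/756·τ³=1801/1792

  seg 0: a=-4 b=317/84 c=0 d=-31/252
  seg 1: a=4 b=19/42 c=-31/28 d=101/756
  seg 2: a=-1 b=-31/12 c=2/21 d=3/28
  seg 3: a=-5 b=37/42 c=89/84 d=-89/756
S(45/4) = 1801/1792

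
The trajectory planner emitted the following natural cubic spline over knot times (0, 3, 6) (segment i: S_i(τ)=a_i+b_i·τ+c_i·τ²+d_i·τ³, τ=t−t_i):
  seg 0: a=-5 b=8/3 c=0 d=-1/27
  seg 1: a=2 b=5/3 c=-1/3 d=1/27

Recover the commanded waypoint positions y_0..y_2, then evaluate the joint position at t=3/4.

y_0 = S_0(0) = a_0 = -5
y_1 = S_1(0) = a_1 = 2
y_2 = S_1(3) = 5
t_q=3/4 is in segment 0 (τ=3/4); S_0(τ)=-193/64

y_0=-5 y_1=2 y_2=5
S(3/4) = -193/64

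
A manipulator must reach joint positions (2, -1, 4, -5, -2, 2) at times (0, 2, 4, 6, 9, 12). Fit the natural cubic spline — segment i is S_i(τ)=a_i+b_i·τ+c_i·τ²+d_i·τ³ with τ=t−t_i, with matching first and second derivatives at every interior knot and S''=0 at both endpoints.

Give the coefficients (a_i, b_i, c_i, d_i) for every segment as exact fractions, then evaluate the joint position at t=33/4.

Δ: Δ0=-3/2, Δ1=5/2, Δ2=-9/2, Δ3=1, Δ4=4/3
row 1: diag=8, rhs=24; c'=1/4, d'=3
row 2: denom=8−2·1/4=15/2; d'=(-42−2·3)/(15/2)=-32/5
row 3: denom=10−2·4/15=142/15; d'=(33−2·-32/5)/(142/15)=687/142
row 4: denom=12−3·45/142=1569/142; d'=(2−3·687/142)/(1569/142)=-1777/1569
back: M4=-1777/1569
back: M3=687/142−45/142·-1777/1569=2718/523
back: M2=-32/5−4/15·2718/523=-4072/523
back: M1=3−1/4·-4072/523=2587/523
M: M0=0, M1=2587/523, M2=-4072/523, M3=2718/523, M4=-1777/1569, M5=0
seg 0: a=2, c=M0/2=0, d=(M1−M0)/(6·2)=2587/6276, b=Δ0−h0·(2M0+M1)/6=-9881/3138
seg 1: a=-1, c=M1/2=2587/1046, d=(M2−M1)/(6·2)=-6659/6276, b=Δ1−h1·(2M1+M2)/6=5641/3138
seg 2: a=4, c=M2/2=-2036/523, d=(M3−M2)/(6·2)=3395/3138, b=Δ2−h2·(2M2+M3)/6=-3269/3138
seg 3: a=-5, c=M3/2=1359/523, d=(M4−M3)/(6·3)=-9931/28242, b=Δ3−h3·(2M3+M4)/6=-11393/3138
seg 4: a=-2, c=M4/2=-1777/3138, d=(M5−M4)/(6·3)=1777/28242, b=Δ4−h4·(2M4+M5)/6=3869/1569
t_q=33/4 → seg 3, τ=9/4; S=-5+-11393/3138·τ+1359/523·τ²+-9931/28242·τ³=-269089/66944

  seg 0: a=2 b=-9881/3138 c=0 d=2587/6276
  seg 1: a=-1 b=5641/3138 c=2587/1046 d=-6659/6276
  seg 2: a=4 b=-3269/3138 c=-2036/523 d=3395/3138
  seg 3: a=-5 b=-11393/3138 c=1359/523 d=-9931/28242
  seg 4: a=-2 b=3869/1569 c=-1777/3138 d=1777/28242
S(33/4) = -269089/66944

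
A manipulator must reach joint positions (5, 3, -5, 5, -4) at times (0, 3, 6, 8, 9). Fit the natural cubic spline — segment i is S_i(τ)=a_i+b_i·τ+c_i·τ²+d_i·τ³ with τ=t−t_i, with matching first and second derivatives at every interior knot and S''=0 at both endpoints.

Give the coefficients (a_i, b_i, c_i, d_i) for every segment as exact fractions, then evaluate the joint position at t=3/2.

Δ: Δ0=-2/3, Δ1=-8/3, Δ2=5, Δ3=-9
row 1: diag=12, rhs=-12; c'=1/4, d'=-1
row 2: denom=10−3·1/4=37/4; d'=(46−3·-1)/(37/4)=196/37
row 3: denom=6−2·8/37=206/37; d'=(-84−2·196/37)/(206/37)=-1750/103
back: M3=-1750/103
back: M2=196/37−8/37·-1750/103=924/103
back: M1=-1−1/4·924/103=-334/103
M: M0=0, M1=-334/103, M2=924/103, M3=-1750/103, M4=0
seg 0: a=5, c=M0/2=0, d=(M1−M0)/(6·3)=-167/927, b=Δ0−h0·(2M0+M1)/6=295/309
seg 1: a=3, c=M1/2=-167/103, d=(M2−M1)/(6·3)=629/927, b=Δ1−h1·(2M1+M2)/6=-1208/309
seg 2: a=-5, c=M2/2=462/103, d=(M3−M2)/(6·2)=-1337/618, b=Δ2−h2·(2M2+M3)/6=1447/309
seg 3: a=5, c=M3/2=-875/103, d=(M4−M3)/(6·1)=875/309, b=Δ3−h3·(2M3+M4)/6=-1031/309
t_q=3/2 → seg 0, τ=3/2; S=5+295/309·τ+0·τ²+-167/927·τ³=4799/824

  seg 0: a=5 b=295/309 c=0 d=-167/927
  seg 1: a=3 b=-1208/309 c=-167/103 d=629/927
  seg 2: a=-5 b=1447/309 c=462/103 d=-1337/618
  seg 3: a=5 b=-1031/309 c=-875/103 d=875/309
S(3/2) = 4799/824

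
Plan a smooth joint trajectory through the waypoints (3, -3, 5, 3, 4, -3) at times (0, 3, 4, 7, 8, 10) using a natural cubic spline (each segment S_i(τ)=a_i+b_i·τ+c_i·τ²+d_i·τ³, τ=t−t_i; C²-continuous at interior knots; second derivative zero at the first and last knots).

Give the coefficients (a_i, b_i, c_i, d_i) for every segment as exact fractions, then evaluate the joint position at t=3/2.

Δ: Δ0=-2, Δ1=8, Δ2=-2/3, Δ3=1, Δ4=-7/2
row 1: diag=8, rhs=60; c'=1/8, d'=15/2
row 2: denom=8−1·1/8=63/8; d'=(-52−1·15/2)/(63/8)=-68/9
row 3: denom=8−3·8/21=48/7; d'=(10−3·-68/9)/(48/7)=343/72
row 4: denom=6−1·7/48=281/48; d'=(-27−1·343/72)/(281/48)=-4574/843
back: M4=-4574/843
back: M3=343/72−7/48·-4574/843=1561/281
back: M2=-68/9−8/21·1561/281=-24460/2529
back: M1=15/2−1/8·-24460/2529=22025/2529
M: M0=0, M1=22025/2529, M2=-24460/2529, M3=1561/281, M4=-4574/843, M5=0
seg 0: a=3, c=M0/2=0, d=(M1−M0)/(6·3)=22025/45522, b=Δ0−h0·(2M0+M1)/6=-32141/5058
seg 1: a=-3, c=M1/2=22025/5058, d=(M2−M1)/(6·1)=-5165/1686, b=Δ1−h1·(2M1+M2)/6=16967/2529
seg 2: a=5, c=M2/2=-12230/2529, d=(M3−M2)/(6·3)=38509/45522, b=Δ2−h2·(2M2+M3)/6=31499/5058
seg 3: a=3, c=M3/2=1561/562, d=(M4−M3)/(6·1)=-9257/5058, b=Δ3−h3·(2M3+M4)/6=133/2529
seg 4: a=4, c=M4/2=-2287/843, d=(M5−M4)/(6·2)=2287/5058, b=Δ4−h4·(2M4+M5)/6=593/5058
t_q=3/2 → seg 0, τ=3/2; S=3+-32141/5058·τ+0·τ²+22025/45522·τ³=-22025/4496

  seg 0: a=3 b=-32141/5058 c=0 d=22025/45522
  seg 1: a=-3 b=16967/2529 c=22025/5058 d=-5165/1686
  seg 2: a=5 b=31499/5058 c=-12230/2529 d=38509/45522
  seg 3: a=3 b=133/2529 c=1561/562 d=-9257/5058
  seg 4: a=4 b=593/5058 c=-2287/843 d=2287/5058
S(3/2) = -22025/4496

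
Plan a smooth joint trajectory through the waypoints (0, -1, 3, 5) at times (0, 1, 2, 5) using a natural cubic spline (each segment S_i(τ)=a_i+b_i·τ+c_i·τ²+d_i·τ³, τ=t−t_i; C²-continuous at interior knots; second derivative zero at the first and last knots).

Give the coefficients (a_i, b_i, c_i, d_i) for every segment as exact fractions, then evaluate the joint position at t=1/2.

  seg 0: a=0 b=-223/93 c=0 d=130/93
  seg 1: a=-1 b=167/93 c=130/31 d=-185/93
  seg 2: a=3 b=392/93 c=-55/31 d=55/279
S(1/2) = -127/124

Δ: Δ0=-1, Δ1=4, Δ2=2/3
row 1: diag=4, rhs=30; c'=1/4, d'=15/2
row 2: denom=8−1·1/4=31/4; d'=(-20−1·15/2)/(31/4)=-110/31
back: M2=-110/31
back: M1=15/2−1/4·-110/31=260/31
M: M0=0, M1=260/31, M2=-110/31, M3=0
seg 0: a=0, c=M0/2=0, d=(M1−M0)/(6·1)=130/93, b=Δ0−h0·(2M0+M1)/6=-223/93
seg 1: a=-1, c=M1/2=130/31, d=(M2−M1)/(6·1)=-185/93, b=Δ1−h1·(2M1+M2)/6=167/93
seg 2: a=3, c=M2/2=-55/31, d=(M3−M2)/(6·3)=55/279, b=Δ2−h2·(2M2+M3)/6=392/93
t_q=1/2 → seg 0, τ=1/2; S=0+-223/93·τ+0·τ²+130/93·τ³=-127/124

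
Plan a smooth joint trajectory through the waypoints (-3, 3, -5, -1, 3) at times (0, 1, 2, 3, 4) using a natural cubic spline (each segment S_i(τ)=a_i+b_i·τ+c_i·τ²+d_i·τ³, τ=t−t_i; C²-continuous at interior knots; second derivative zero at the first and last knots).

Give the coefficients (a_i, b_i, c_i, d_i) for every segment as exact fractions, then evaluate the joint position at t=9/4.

Δ: Δ0=6, Δ1=-8, Δ2=4, Δ3=4
row 1: diag=4, rhs=-84; c'=1/4, d'=-21
row 2: denom=4−1·1/4=15/4; d'=(72−1·-21)/(15/4)=124/5
row 3: denom=4−1·4/15=56/15; d'=(0−1·124/5)/(56/15)=-93/14
back: M3=-93/14
back: M2=124/5−4/15·-93/14=186/7
back: M1=-21−1/4·186/7=-387/14
M: M0=0, M1=-387/14, M2=186/7, M3=-93/14, M4=0
seg 0: a=-3, c=M0/2=0, d=(M1−M0)/(6·1)=-129/28, b=Δ0−h0·(2M0+M1)/6=297/28
seg 1: a=3, c=M1/2=-387/28, d=(M2−M1)/(6·1)=253/28, b=Δ1−h1·(2M1+M2)/6=-45/14
seg 2: a=-5, c=M2/2=93/7, d=(M3−M2)/(6·1)=-155/28, b=Δ2−h2·(2M2+M3)/6=-15/4
seg 3: a=-1, c=M3/2=-93/28, d=(M4−M3)/(6·1)=31/28, b=Δ3−h3·(2M3+M4)/6=87/14
t_q=9/4 → seg 2, τ=1/4; S=-5+-15/4·τ+93/7·τ²+-155/28·τ³=-9307/1792

  seg 0: a=-3 b=297/28 c=0 d=-129/28
  seg 1: a=3 b=-45/14 c=-387/28 d=253/28
  seg 2: a=-5 b=-15/4 c=93/7 d=-155/28
  seg 3: a=-1 b=87/14 c=-93/28 d=31/28
S(9/4) = -9307/1792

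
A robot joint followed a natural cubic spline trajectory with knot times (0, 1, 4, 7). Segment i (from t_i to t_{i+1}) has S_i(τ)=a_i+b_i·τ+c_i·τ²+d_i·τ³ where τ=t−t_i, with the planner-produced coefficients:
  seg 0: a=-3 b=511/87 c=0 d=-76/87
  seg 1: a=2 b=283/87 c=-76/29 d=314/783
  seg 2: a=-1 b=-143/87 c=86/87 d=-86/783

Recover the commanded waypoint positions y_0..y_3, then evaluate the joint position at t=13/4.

y_0=-3 y_1=2 y_2=-1 y_3=0
S(13/4) = 575/928

y_0 = S_0(0) = a_0 = -3
y_1 = S_1(0) = a_1 = 2
y_2 = S_2(0) = a_2 = -1
y_3 = S_2(3) = 0
t_q=13/4 is in segment 1 (τ=9/4); S_1(τ)=575/928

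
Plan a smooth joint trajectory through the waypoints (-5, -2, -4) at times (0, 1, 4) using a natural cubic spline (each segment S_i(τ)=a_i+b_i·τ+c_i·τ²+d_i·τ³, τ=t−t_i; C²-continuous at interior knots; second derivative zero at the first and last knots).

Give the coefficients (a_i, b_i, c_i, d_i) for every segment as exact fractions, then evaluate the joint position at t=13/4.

  seg 0: a=-5 b=83/24 c=0 d=-11/24
  seg 1: a=-2 b=25/12 c=-11/8 d=11/72
S(13/4) = -1297/512

Δ: Δ0=3, Δ1=-2/3
row 1: diag=8, rhs=-22; c'=3/8, d'=-11/4
back: M1=-11/4
M: M0=0, M1=-11/4, M2=0
seg 0: a=-5, c=M0/2=0, d=(M1−M0)/(6·1)=-11/24, b=Δ0−h0·(2M0+M1)/6=83/24
seg 1: a=-2, c=M1/2=-11/8, d=(M2−M1)/(6·3)=11/72, b=Δ1−h1·(2M1+M2)/6=25/12
t_q=13/4 → seg 1, τ=9/4; S=-2+25/12·τ+-11/8·τ²+11/72·τ³=-1297/512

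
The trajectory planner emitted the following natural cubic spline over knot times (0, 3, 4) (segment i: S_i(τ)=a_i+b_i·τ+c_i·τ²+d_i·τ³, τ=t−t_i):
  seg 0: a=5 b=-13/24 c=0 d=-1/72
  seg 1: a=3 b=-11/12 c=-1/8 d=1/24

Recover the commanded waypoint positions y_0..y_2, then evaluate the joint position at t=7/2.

y_0 = S_0(0) = a_0 = 5
y_1 = S_1(0) = a_1 = 3
y_2 = S_1(1) = 2
t_q=7/2 is in segment 1 (τ=1/2); S_1(τ)=161/64

y_0=5 y_1=3 y_2=2
S(7/2) = 161/64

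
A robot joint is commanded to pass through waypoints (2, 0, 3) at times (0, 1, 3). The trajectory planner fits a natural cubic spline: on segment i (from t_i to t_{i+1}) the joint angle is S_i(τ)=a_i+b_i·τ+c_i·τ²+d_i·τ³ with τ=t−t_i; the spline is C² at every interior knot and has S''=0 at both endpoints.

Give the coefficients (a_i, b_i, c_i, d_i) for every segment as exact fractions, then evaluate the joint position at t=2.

  seg 0: a=2 b=-31/12 c=0 d=7/12
  seg 1: a=0 b=-5/6 c=7/4 d=-7/24
S(2) = 5/8

Δ: Δ0=-2, Δ1=3/2
row 1: diag=6, rhs=21; c'=1/3, d'=7/2
back: M1=7/2
M: M0=0, M1=7/2, M2=0
seg 0: a=2, c=M0/2=0, d=(M1−M0)/(6·1)=7/12, b=Δ0−h0·(2M0+M1)/6=-31/12
seg 1: a=0, c=M1/2=7/4, d=(M2−M1)/(6·2)=-7/24, b=Δ1−h1·(2M1+M2)/6=-5/6
t_q=2 → seg 1, τ=1; S=0+-5/6·τ+7/4·τ²+-7/24·τ³=5/8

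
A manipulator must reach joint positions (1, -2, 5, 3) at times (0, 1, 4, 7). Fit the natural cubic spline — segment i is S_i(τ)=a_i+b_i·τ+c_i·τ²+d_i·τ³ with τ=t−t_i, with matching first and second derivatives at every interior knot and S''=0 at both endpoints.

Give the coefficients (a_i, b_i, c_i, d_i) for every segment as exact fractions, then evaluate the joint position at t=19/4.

Δ: Δ0=-3, Δ1=7/3, Δ2=-2/3
row 1: diag=8, rhs=32; c'=3/8, d'=4
row 2: denom=12−3·3/8=87/8; d'=(-18−3·4)/(87/8)=-80/29
back: M2=-80/29
back: M1=4−3/8·-80/29=146/29
M: M0=0, M1=146/29, M2=-80/29, M3=0
seg 0: a=1, c=M0/2=0, d=(M1−M0)/(6·1)=73/87, b=Δ0−h0·(2M0+M1)/6=-334/87
seg 1: a=-2, c=M1/2=73/29, d=(M2−M1)/(6·3)=-113/261, b=Δ1−h1·(2M1+M2)/6=-115/87
seg 2: a=5, c=M2/2=-40/29, d=(M3−M2)/(6·3)=40/261, b=Δ2−h2·(2M2+M3)/6=182/87
t_q=19/4 → seg 2, τ=3/4; S=5+182/87·τ+-40/29·τ²+40/261·τ³=1359/232

  seg 0: a=1 b=-334/87 c=0 d=73/87
  seg 1: a=-2 b=-115/87 c=73/29 d=-113/261
  seg 2: a=5 b=182/87 c=-40/29 d=40/261
S(19/4) = 1359/232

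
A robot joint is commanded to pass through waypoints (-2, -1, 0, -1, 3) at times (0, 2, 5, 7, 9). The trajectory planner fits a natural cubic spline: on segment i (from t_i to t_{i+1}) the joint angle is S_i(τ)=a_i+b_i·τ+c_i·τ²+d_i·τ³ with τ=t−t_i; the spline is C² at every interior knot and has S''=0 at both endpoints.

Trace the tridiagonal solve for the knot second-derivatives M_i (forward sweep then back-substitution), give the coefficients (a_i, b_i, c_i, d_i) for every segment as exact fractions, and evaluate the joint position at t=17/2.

  seg 0: a=-2 b=449/1032 c=0 d=67/4128
  seg 1: a=-1 b=325/516 c=67/688 d=-45/688
  seg 2: a=0 b=-1139/2064 c=-169/344 d=2135/8256
  seg 3: a=-1 b=605/1032 c=1459/1376 d=-1459/8256
S(17/2) = 36737/22016

Δ: Δ0=1/2, Δ1=1/3, Δ2=-1/2, Δ3=2
row 1: diag=10, rhs=-1; c'=3/10, d'=-1/10
row 2: denom=10−3·3/10=91/10; d'=(-5−3·-1/10)/(91/10)=-47/91
row 3: denom=8−2·20/91=688/91; d'=(15−2·-47/91)/(688/91)=1459/688
back: M3=1459/688
back: M2=-47/91−20/91·1459/688=-169/172
back: M1=-1/10−3/10·-169/172=67/344
M: M0=0, M1=67/344, M2=-169/172, M3=1459/688, M4=0
seg 0: a=-2, c=M0/2=0, d=(M1−M0)/(6·2)=67/4128, b=Δ0−h0·(2M0+M1)/6=449/1032
seg 1: a=-1, c=M1/2=67/688, d=(M2−M1)/(6·3)=-45/688, b=Δ1−h1·(2M1+M2)/6=325/516
seg 2: a=0, c=M2/2=-169/344, d=(M3−M2)/(6·2)=2135/8256, b=Δ2−h2·(2M2+M3)/6=-1139/2064
seg 3: a=-1, c=M3/2=1459/1376, d=(M4−M3)/(6·2)=-1459/8256, b=Δ3−h3·(2M3+M4)/6=605/1032
t_q=17/2 → seg 3, τ=3/2; S=-1+605/1032·τ+1459/1376·τ²+-1459/8256·τ³=36737/22016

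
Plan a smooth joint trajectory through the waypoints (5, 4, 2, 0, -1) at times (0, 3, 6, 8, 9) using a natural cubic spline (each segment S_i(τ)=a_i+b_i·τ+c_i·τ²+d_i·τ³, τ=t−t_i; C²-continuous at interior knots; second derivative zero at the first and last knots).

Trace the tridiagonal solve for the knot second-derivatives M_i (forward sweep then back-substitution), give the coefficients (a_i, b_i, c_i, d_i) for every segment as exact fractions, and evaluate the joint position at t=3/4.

Δ: Δ0=-1/3, Δ1=-2/3, Δ2=-1, Δ3=-1
row 1: diag=12, rhs=-2; c'=1/4, d'=-1/6
row 2: denom=10−3·1/4=37/4; d'=(-2−3·-1/6)/(37/4)=-6/37
row 3: denom=6−2·8/37=206/37; d'=(0−2·-6/37)/(206/37)=6/103
back: M3=6/103
back: M2=-6/37−8/37·6/103=-18/103
back: M1=-1/6−1/4·-18/103=-38/309
M: M0=0, M1=-38/309, M2=-18/103, M3=6/103, M4=0
seg 0: a=5, c=M0/2=0, d=(M1−M0)/(6·3)=-19/2781, b=Δ0−h0·(2M0+M1)/6=-28/103
seg 1: a=4, c=M1/2=-19/309, d=(M2−M1)/(6·3)=-8/2781, b=Δ1−h1·(2M1+M2)/6=-47/103
seg 2: a=2, c=M2/2=-9/103, d=(M3−M2)/(6·2)=2/103, b=Δ2−h2·(2M2+M3)/6=-93/103
seg 3: a=0, c=M3/2=3/103, d=(M4−M3)/(6·1)=-1/103, b=Δ3−h3·(2M3+M4)/6=-105/103
t_q=3/4 → seg 0, τ=3/4; S=5+-28/103·τ+0·τ²+-19/2781·τ³=31597/6592

  seg 0: a=5 b=-28/103 c=0 d=-19/2781
  seg 1: a=4 b=-47/103 c=-19/309 d=-8/2781
  seg 2: a=2 b=-93/103 c=-9/103 d=2/103
  seg 3: a=0 b=-105/103 c=3/103 d=-1/103
S(3/4) = 31597/6592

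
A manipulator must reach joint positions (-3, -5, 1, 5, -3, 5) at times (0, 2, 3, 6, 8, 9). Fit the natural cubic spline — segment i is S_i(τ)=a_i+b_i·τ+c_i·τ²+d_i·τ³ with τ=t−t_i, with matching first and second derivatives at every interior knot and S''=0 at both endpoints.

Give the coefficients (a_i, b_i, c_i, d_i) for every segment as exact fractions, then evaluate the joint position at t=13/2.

  seg 0: a=-3 b=-6008/1731 c=0 d=4277/6924
  seg 1: a=-5 b=6823/1731 c=4277/1154 d=-5705/3462
  seg 2: a=1 b=22193/3462 c=-714/577 d=-175/1154
  seg 3: a=5 b=-8843/1731 c=-3003/1154 d=2732/1731
  seg 4: a=-3 b=5923/1731 c=7925/1154 d=-7925/3462
S(13/2) = 9197/4616

Δ: Δ0=-1, Δ1=6, Δ2=4/3, Δ3=-4, Δ4=8
row 1: diag=6, rhs=42; c'=1/6, d'=7
row 2: denom=8−1·1/6=47/6; d'=(-28−1·7)/(47/6)=-210/47
row 3: denom=10−3·18/47=416/47; d'=(-32−3·-210/47)/(416/47)=-437/208
row 4: denom=6−2·47/208=577/104; d'=(72−2·-437/208)/(577/104)=7925/577
back: M4=7925/577
back: M3=-437/208−47/208·7925/577=-3003/577
back: M2=-210/47−18/47·-3003/577=-1428/577
back: M1=7−1/6·-1428/577=4277/577
M: M0=0, M1=4277/577, M2=-1428/577, M3=-3003/577, M4=7925/577, M5=0
seg 0: a=-3, c=M0/2=0, d=(M1−M0)/(6·2)=4277/6924, b=Δ0−h0·(2M0+M1)/6=-6008/1731
seg 1: a=-5, c=M1/2=4277/1154, d=(M2−M1)/(6·1)=-5705/3462, b=Δ1−h1·(2M1+M2)/6=6823/1731
seg 2: a=1, c=M2/2=-714/577, d=(M3−M2)/(6·3)=-175/1154, b=Δ2−h2·(2M2+M3)/6=22193/3462
seg 3: a=5, c=M3/2=-3003/1154, d=(M4−M3)/(6·2)=2732/1731, b=Δ3−h3·(2M3+M4)/6=-8843/1731
seg 4: a=-3, c=M4/2=7925/1154, d=(M5−M4)/(6·1)=-7925/3462, b=Δ4−h4·(2M4+M5)/6=5923/1731
t_q=13/2 → seg 3, τ=1/2; S=5+-8843/1731·τ+-3003/1154·τ²+2732/1731·τ³=9197/4616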